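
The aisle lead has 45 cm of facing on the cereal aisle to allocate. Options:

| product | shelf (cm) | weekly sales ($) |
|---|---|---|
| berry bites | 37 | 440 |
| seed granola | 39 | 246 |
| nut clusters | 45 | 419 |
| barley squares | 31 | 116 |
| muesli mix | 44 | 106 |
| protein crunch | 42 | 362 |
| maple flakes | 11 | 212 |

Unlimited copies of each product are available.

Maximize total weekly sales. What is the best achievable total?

The ratio ordering already packs tightly: 4×maple flakes, 44 cm, 848.
Every other selection either busts 45 cm or fails to beat 848.

848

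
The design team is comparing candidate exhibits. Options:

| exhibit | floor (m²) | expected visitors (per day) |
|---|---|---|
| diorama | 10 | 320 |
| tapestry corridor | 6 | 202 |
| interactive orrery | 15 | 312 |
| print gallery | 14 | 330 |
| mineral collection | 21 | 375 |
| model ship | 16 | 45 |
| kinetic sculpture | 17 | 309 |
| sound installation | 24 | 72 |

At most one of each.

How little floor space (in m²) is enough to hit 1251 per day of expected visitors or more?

Need the lightest bundle worth ≥ 1251.
diorama + interactive orrery + print gallery + kinetic sculpture reaches 1271 using 56 m².
Below 56 m² the best achievable stays under 1251.

56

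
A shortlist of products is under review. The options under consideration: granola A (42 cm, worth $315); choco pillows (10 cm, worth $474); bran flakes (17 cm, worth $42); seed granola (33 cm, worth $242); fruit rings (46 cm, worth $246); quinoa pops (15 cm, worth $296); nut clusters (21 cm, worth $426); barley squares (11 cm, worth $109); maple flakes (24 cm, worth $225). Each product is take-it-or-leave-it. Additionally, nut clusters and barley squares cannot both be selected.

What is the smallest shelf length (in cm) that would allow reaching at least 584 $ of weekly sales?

25

Need the lightest bundle worth ≥ 584.
choco pillows + quinoa pops reaches 770 using 25 cm.
Any bundle with less than 25 cm falls short of 584.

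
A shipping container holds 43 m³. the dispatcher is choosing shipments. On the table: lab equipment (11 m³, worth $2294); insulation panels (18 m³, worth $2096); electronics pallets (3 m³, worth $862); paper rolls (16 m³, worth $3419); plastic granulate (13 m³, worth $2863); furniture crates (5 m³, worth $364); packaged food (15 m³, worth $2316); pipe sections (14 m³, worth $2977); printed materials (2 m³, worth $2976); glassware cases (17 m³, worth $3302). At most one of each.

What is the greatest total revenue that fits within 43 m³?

11972

By revenue per m³: printed materials 1488.00, electronics pallets 287.33, plastic granulate 220.23, paper rolls 213.69 lead.
A density-first pass picks electronics pallets + paper rolls + plastic granulate + furniture crates + printed materials — 10484 at 39 m³.
The 21 m³ tied up in paper rolls and furniture crates is better spent on lab equipment + pipe sections — total rises to 11972 (43 m³).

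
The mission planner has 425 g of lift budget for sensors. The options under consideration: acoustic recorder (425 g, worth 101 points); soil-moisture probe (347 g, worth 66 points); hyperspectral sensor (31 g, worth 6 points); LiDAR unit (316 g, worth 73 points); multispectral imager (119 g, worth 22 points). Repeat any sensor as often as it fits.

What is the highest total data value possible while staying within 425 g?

Taking acoustic recorder: 425 g used, 101 in data value.
Nothing else within 425 g beats 101.

101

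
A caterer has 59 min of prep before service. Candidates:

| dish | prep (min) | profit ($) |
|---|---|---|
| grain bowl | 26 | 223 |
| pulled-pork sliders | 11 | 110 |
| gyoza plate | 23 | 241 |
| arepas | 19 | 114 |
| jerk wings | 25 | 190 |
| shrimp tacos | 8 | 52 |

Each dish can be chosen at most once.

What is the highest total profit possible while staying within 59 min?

541

The ratio ordering already packs tightly: pulled-pork sliders + gyoza plate + jerk wings, 59 min, 541.
Next best is grain bowl + gyoza plate + shrimp tacos at 516 (57 min) — short by 25.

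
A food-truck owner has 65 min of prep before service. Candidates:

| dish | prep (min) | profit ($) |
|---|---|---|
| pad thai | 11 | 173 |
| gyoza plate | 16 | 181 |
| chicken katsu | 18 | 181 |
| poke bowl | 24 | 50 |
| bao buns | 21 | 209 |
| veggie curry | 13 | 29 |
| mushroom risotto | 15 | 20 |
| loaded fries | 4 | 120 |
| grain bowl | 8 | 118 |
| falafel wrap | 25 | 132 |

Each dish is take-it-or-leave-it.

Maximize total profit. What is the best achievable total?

By profit per min: loaded fries 30.00, pad thai 15.73, grain bowl 14.75 lead.
Greedy by ratio would take pad thai + gyoza plate + chicken katsu + loaded fries + grain bowl: 57 min used, total 773.
The 18 min tied up in chicken katsu is better spent on bao buns — total rises to 801 (60 min).

801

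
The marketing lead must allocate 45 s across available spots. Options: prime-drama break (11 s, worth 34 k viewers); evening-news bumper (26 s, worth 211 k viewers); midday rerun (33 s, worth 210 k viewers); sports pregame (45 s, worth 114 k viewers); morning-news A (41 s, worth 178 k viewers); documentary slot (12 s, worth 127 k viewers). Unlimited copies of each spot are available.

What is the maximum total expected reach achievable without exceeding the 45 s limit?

381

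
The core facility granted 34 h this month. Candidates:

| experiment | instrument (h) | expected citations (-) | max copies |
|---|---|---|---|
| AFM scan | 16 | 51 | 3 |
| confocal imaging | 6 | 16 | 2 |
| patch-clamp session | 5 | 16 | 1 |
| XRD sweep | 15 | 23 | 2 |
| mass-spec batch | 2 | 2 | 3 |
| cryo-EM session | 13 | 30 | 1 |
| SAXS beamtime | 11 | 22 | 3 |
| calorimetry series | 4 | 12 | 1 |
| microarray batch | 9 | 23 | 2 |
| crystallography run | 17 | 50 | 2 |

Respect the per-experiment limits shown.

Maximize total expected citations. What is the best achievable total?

104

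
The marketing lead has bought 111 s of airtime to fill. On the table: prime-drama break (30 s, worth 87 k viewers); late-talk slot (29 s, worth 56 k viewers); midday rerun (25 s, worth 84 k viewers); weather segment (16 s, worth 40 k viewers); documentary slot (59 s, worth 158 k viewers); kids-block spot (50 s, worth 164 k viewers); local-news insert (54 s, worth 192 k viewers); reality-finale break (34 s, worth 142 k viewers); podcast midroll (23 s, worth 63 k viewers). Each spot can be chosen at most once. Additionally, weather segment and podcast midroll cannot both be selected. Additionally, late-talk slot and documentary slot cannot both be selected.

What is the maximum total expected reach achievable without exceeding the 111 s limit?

397

Taking local-news insert + reality-finale break + podcast midroll: 111 s used, 397 in expected reach.
The closest alternative, midday rerun + kids-block spot + reality-finale break, reaches only 390.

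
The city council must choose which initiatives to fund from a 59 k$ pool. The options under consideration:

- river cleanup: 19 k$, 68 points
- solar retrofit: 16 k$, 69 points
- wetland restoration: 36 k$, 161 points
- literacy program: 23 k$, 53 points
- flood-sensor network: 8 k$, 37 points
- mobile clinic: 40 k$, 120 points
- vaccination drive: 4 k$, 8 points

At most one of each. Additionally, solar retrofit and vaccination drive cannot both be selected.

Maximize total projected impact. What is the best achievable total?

237

Density check — flood-sensor network 4.62, wetland restoration 4.47, solar retrofit 4.31, river cleanup 3.58 are the best per k$.
Taking the top-ratio projects first gives wetland restoration + flood-sensor network + vaccination drive for 206 (48 k$).
Replace flood-sensor network with river cleanup: the trade gains 31 net, giving 237 at 59 k$.
That's the maximum — no feasible swap from here does better than 237.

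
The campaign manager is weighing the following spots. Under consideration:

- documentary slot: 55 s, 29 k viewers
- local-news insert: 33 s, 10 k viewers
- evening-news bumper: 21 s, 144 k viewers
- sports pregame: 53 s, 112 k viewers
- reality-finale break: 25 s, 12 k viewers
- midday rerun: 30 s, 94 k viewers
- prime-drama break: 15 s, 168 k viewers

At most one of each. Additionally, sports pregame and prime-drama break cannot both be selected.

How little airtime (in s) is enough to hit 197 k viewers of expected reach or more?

Need the lightest bundle worth ≥ 197.
evening-news bumper + prime-drama break: 312 expected reach at 36 s.
No combination under 36 s hits 197.

36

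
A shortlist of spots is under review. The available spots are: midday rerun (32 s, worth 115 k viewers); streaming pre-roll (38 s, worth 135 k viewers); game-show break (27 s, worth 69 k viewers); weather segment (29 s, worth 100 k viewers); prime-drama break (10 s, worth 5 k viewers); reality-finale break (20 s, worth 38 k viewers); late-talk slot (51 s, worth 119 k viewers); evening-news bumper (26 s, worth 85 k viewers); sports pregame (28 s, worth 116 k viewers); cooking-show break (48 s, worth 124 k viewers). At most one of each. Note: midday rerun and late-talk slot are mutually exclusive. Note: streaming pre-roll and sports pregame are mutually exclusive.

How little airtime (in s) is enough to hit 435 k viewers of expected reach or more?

125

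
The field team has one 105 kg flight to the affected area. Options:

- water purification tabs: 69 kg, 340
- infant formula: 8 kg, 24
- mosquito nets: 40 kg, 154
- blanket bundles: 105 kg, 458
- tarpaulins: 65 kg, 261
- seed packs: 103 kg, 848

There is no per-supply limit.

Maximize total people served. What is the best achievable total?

Best packing: seed packs — 103 kg, 848 total.
Every other selection either busts 105 kg or fails to beat 848.

848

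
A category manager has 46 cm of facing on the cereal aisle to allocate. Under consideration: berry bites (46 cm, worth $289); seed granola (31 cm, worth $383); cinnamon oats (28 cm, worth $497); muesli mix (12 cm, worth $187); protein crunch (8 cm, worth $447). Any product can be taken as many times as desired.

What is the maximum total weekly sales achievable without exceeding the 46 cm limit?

5×protein crunch uses 40 of the 46 cm and totals 2235.
That's the maximum — no swap from here does better than 2235.

2235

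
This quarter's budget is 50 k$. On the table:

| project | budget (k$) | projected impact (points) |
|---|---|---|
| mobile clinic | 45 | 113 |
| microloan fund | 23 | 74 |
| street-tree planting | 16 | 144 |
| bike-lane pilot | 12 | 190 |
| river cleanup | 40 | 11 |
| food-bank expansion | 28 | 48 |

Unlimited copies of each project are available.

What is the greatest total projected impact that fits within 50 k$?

760

Taking 4×bike-lane pilot: 48 k$ used, 760 in projected impact.
Nothing else within 50 k$ beats 760.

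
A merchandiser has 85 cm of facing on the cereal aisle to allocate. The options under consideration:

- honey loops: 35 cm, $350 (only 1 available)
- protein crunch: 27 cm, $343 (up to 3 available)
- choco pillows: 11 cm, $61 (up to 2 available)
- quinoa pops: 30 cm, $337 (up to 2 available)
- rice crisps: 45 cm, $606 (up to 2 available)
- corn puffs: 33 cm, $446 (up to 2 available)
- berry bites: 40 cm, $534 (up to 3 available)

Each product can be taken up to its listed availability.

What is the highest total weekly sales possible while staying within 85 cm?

1140

Greedy by ratio would take choco pillows + 2×corn puffs: 77 cm used, total 953.
Dropping choco pillows and 2×corn puffs frees 77 cm; slotting in rice crisps + berry bites (85 cm) lifts the total to 1140 at 85 cm.
Nothing else within 85 cm beats 1140.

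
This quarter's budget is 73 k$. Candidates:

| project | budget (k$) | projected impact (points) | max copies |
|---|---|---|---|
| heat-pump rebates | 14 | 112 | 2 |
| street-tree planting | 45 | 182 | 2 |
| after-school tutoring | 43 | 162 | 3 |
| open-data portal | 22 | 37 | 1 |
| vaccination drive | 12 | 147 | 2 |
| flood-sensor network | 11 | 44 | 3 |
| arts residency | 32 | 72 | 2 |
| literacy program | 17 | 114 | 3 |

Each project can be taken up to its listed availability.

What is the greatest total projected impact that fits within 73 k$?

634

Filling by ratio: 2×heat-pump rebates + 2×vaccination drive + literacy program for 632, with 4 k$ left unused.
Replace heat-pump rebates with literacy program: the trade gains 2 net, giving 634 at 72 k$.
Every other selection either busts 73 k$ or exceeds an availability limit or fails to beat 634.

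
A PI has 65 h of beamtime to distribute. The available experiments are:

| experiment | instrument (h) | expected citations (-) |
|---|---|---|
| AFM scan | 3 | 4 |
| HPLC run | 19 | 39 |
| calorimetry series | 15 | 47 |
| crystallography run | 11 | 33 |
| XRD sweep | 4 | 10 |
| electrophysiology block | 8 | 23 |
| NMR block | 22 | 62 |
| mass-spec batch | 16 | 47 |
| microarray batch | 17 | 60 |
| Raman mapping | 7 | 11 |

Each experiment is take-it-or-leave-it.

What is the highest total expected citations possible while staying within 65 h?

202

The ratio heuristic lands on calorimetry series + crystallography run + XRD sweep + mass-spec batch + microarray batch (197) but leaves 2 h idle.
Dropping XRD sweep and mass-spec batch frees 20 h; slotting in NMR block (22 h) lifts the total to 202 at 65 h.
Next best is calorimetry series + crystallography run + XRD sweep + mass-spec batch + microarray batch at 197 (63 h) — short by 5.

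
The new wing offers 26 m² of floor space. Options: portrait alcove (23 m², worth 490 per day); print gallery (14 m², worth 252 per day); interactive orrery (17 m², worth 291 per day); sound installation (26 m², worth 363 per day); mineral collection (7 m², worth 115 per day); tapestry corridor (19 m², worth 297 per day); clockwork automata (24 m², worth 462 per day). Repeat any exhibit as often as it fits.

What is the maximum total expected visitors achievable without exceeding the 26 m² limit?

490

By expected visitors per m²: portrait alcove 21.30, clockwork automata 19.25, print gallery 18.00 lead.
The ratio ordering already packs tightly: portrait alcove, 23 m², 490.
The spare 3 m² is too small for any remaining exhibit, and no exchange beats 490.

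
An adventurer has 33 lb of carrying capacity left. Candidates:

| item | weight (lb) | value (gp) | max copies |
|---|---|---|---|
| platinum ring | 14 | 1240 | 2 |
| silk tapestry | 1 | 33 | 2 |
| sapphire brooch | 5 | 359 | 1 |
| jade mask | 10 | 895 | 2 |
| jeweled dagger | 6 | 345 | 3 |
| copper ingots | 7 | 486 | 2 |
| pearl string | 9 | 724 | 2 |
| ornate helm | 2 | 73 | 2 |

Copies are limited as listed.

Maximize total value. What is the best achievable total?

2859

A density-first pass picks 2×jade mask + pearl string + 2×ornate helm — 2660 at 33 lb.
Dropping jade mask and 2×ornate helm frees 14 lb; slotting in platinum ring (14 lb) lifts the total to 2859 at 33 lb.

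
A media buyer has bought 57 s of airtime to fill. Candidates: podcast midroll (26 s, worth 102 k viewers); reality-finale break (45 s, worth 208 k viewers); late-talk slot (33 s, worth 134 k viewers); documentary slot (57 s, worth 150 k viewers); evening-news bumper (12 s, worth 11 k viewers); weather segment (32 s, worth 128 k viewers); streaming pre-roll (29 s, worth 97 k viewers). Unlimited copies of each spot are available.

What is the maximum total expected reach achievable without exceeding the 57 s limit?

Taking reality-finale break + evening-news bumper: 57 s used, 219 in expected reach.
That's the maximum — no swap from here does better than 219.

219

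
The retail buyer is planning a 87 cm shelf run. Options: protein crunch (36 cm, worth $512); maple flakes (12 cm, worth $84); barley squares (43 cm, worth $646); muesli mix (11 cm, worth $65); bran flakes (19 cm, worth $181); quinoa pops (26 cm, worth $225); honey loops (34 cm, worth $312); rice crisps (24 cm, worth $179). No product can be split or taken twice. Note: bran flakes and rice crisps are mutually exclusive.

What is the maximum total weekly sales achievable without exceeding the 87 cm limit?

1158

Taking protein crunch + barley squares: 79 cm used, 1158 in weekly sales.
Runner-up maple flakes + barley squares + muesli mix + bran flakes tops out at 976.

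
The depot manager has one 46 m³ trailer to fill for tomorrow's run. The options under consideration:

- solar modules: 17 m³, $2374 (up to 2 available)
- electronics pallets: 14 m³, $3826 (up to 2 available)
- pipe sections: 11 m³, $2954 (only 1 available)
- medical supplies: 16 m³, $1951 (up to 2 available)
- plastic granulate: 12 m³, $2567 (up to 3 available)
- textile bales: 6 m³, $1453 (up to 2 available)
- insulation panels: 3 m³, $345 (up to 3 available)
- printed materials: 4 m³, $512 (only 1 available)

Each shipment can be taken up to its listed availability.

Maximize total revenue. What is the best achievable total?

Taking 2×electronics pallets + pipe sections + textile bales: 45 m³ used, 12059 in revenue.
Nothing else within 46 m³ beats 12059.

12059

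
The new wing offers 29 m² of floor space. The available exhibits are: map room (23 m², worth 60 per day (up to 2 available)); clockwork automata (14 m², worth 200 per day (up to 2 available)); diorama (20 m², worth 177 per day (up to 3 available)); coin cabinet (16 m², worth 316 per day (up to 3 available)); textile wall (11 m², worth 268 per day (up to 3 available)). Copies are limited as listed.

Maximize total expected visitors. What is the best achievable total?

584

Filling by ratio: 2×textile wall for 536, with 7 m² left unused.
Dropping textile wall frees 11 m²; slotting in coin cabinet (16 m²) lifts the total to 584 at 27 m².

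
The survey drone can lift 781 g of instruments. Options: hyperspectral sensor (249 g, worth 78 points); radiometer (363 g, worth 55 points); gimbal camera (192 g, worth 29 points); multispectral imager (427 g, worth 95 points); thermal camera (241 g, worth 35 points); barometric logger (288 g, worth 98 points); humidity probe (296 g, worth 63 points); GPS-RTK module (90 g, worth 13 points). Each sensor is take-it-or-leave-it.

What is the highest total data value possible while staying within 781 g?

211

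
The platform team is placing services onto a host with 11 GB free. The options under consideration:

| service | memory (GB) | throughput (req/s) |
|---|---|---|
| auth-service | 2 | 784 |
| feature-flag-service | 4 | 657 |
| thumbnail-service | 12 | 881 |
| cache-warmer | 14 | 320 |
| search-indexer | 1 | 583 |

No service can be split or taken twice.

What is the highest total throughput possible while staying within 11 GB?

2024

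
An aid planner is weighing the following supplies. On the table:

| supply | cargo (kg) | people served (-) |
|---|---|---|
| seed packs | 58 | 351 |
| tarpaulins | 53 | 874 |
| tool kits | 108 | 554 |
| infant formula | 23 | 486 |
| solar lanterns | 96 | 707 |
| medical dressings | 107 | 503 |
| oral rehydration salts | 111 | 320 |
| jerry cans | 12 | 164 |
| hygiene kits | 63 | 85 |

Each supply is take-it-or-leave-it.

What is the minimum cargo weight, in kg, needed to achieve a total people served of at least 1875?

146

Need the lightest bundle worth ≥ 1875.
seed packs + tarpaulins + infant formula + jerry cans reaches 1875 using 146 kg.
No combination under 146 kg hits 1875.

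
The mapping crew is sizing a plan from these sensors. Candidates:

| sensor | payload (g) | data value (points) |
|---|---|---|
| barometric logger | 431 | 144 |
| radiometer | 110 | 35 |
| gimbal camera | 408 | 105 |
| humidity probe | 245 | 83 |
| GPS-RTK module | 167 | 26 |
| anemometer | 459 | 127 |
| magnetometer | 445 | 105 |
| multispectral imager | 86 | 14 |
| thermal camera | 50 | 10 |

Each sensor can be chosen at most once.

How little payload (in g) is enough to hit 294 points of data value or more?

999

Minimise g subject to total data value ≥ 294.
barometric logger + radiometer + gimbal camera + thermal camera: 294 data value at 999 g.
Any bundle with less than 999 g falls short of 294.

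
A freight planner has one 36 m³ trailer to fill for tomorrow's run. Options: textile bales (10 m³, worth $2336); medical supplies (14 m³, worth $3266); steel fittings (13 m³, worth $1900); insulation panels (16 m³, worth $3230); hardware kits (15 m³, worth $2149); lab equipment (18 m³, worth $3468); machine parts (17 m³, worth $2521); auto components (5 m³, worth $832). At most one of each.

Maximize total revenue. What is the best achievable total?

7328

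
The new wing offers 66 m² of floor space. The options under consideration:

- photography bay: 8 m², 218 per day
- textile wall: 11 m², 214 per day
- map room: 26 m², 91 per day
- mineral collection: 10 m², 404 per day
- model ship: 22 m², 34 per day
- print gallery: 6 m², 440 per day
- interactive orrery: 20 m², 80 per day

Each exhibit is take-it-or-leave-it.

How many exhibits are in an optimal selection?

The maximum expected visitors within 66 m² is 1367.
photography bay + textile wall + map room + mineral collection + print gallery hits 1367 at 61 m².
All optima have 5 exhibits.

5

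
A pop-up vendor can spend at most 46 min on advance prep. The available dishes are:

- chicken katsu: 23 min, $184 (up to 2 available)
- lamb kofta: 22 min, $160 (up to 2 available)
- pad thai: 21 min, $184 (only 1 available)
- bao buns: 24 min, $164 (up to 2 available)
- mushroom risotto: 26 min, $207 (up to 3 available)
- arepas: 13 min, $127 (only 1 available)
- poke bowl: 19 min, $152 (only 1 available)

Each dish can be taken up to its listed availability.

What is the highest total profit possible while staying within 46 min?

368

The ratio heuristic lands on pad thai + arepas (311) but leaves 12 min idle.
Dropping arepas frees 13 min; slotting in chicken katsu (23 min) lifts the total to 368 at 44 min.
That's the maximum — no swap from here does better than 368.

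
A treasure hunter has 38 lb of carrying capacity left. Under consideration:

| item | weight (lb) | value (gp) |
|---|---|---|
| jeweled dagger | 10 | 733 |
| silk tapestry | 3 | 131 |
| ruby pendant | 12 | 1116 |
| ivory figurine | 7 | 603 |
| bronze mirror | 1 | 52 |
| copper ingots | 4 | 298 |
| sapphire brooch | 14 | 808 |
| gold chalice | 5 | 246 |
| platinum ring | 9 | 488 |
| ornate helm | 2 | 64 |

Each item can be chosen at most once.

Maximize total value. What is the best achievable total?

2996

Filling by ratio: jeweled dagger + silk tapestry + ruby pendant + ivory figurine + bronze mirror + copper ingots for 2933, with 1 lb left unused.
Replace silk tapestry and bronze mirror with gold chalice: the trade gains 63 net, giving 2996 at 38 lb.
No other feasible combination exceeds 2996.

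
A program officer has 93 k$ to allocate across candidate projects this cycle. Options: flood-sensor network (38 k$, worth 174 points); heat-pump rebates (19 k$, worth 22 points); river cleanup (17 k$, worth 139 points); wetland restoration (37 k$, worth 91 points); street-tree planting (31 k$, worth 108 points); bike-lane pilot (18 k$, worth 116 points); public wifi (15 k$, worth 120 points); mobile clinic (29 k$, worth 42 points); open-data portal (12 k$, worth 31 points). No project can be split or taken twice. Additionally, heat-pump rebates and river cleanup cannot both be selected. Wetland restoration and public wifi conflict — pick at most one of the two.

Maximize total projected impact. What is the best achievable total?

549

Flood-sensor network + river cleanup + bike-lane pilot + public wifi uses 88 of the 93 k$ and totals 549.
Next best is river cleanup + street-tree planting + bike-lane pilot + public wifi + open-data portal at 514 (93 k$) — short by 35.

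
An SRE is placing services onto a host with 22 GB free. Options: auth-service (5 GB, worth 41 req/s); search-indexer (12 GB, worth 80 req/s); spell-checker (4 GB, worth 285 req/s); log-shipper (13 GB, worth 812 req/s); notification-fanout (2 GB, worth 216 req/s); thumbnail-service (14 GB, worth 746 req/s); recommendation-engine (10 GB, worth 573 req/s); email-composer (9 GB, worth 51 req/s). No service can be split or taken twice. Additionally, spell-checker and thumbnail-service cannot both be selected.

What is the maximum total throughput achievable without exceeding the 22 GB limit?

1313

Spell-checker + log-shipper + notification-fanout uses 19 of the 22 GB and totals 1313.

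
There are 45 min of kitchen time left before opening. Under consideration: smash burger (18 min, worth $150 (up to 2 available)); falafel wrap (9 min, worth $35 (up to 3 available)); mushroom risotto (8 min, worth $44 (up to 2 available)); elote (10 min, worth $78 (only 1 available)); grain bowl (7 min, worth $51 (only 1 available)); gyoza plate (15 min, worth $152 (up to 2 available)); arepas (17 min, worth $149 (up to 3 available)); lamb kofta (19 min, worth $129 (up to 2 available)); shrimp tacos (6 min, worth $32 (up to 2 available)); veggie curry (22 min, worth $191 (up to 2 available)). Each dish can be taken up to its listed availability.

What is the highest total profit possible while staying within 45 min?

399

Greedy by ratio would take elote + 2×gyoza plate: 40 min used, total 382.
Replace elote with mushroom risotto + grain bowl: the trade gains 17 net, giving 399 at 45 min.
That's the maximum — no swap from here does better than 399.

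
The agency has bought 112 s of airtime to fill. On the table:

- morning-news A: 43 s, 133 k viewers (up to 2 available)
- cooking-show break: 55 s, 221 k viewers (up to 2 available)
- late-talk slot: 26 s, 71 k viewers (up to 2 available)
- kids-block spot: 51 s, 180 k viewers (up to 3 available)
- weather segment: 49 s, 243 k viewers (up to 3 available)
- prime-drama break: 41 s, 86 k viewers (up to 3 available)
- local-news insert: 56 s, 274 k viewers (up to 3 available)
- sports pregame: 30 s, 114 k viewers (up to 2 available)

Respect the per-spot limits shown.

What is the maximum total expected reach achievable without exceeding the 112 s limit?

Ranking by ratio (expected reach/s): weather segment 4.96, local-news insert 4.89, cooking-show break 4.02.
A density-first pass picks 2×weather segment — 486 at 98 s.
Dropping 2×weather segment frees 98 s; slotting in 2×local-news insert (112 s) lifts the total to 548 at 112 s.
That's the maximum — no swap from here does better than 548.

548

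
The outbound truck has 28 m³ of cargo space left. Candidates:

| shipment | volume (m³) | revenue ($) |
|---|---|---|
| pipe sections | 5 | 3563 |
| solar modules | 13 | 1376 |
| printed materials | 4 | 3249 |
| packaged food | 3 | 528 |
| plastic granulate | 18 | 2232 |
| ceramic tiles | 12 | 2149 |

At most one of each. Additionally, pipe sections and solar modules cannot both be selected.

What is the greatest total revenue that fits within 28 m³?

9489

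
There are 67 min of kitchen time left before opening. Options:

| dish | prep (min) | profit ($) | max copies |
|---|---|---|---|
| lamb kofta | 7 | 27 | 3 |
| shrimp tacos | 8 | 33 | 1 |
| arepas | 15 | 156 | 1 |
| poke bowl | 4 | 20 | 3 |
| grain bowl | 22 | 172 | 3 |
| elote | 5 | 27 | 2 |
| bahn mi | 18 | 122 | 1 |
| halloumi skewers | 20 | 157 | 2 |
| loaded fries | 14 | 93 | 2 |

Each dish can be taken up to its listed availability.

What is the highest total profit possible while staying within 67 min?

Density check — arepas 10.40, halloumi skewers 7.85, grain bowl 7.82 are the best per min.
Taking the top-ratio dishes first gives arepas + 2×elote + 2×halloumi skewers for 524 (65 min).
Replace 2×elote and 2×halloumi skewers with 2×poke bowl + 2×grain bowl: the trade gains 16 net, giving 540 at 67 min.

540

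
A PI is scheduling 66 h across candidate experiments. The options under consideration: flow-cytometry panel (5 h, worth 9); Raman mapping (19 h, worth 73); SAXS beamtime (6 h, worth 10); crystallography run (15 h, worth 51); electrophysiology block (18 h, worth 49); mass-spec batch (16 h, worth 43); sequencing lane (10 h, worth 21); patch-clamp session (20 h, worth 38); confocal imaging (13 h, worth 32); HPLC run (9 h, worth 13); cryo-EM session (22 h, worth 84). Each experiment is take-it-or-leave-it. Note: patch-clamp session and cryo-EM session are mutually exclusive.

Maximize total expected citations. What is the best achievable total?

229

Ranking by ratio (expected citations/h): Raman mapping 3.84, cryo-EM session 3.82, crystallography run 3.40.
The ratio ordering already packs tightly: Raman mapping + crystallography run + sequencing lane + cryo-EM session, 66 h, 229.
Nothing else feasible within 66 h beats 229.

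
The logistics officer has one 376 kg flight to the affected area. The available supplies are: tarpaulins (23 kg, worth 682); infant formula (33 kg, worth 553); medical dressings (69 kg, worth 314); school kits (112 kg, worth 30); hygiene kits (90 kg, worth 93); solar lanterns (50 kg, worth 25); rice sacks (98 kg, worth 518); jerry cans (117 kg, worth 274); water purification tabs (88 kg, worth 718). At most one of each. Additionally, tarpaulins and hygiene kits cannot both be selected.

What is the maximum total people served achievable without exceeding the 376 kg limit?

2810

By people served per kg: tarpaulins 29.65, infant formula 16.76, water purification tabs 8.16 lead.
The ratio ordering already packs tightly: tarpaulins + infant formula + medical dressings + solar lanterns + rice sacks + water purification tabs, 361 kg, 2810.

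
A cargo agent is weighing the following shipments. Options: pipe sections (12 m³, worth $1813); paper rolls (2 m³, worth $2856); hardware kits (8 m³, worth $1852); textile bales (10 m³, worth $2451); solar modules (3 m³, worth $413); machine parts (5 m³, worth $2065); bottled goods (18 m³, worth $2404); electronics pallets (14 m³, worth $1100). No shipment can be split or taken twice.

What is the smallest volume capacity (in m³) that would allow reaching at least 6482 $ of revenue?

15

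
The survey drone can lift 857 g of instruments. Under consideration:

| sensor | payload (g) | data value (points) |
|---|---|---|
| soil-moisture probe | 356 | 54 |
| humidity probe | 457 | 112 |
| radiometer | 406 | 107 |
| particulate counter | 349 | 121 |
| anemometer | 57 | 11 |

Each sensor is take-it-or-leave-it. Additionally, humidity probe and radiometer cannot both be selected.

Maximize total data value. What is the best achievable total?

Ranking by ratio (data value/g): particulate counter 0.35, radiometer 0.26, humidity probe 0.25, anemometer 0.19.
Best packing: radiometer + particulate counter + anemometer — 812 g, 239 total.

239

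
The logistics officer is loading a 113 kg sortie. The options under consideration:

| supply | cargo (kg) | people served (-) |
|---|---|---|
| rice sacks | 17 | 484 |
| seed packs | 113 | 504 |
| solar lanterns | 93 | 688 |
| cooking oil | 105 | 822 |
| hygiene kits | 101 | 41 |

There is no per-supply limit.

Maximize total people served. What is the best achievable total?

2904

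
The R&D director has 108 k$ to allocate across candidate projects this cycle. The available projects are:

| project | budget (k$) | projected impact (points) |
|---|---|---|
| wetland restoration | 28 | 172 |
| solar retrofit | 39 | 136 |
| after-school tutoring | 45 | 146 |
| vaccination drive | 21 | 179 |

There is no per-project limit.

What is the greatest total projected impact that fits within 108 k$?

5×vaccination drive uses 105 of the 108 k$ and totals 895.
Nothing else within 108 k$ beats 895.

895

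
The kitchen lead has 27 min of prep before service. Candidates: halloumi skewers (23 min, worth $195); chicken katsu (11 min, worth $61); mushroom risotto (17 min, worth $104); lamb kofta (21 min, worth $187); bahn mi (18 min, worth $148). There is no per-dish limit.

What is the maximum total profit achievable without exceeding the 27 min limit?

Greedy by ratio would take lamb kofta: 21 min used, total 187.
The 21 min tied up in lamb kofta is better spent on halloumi skewers — total rises to 195 (23 min).
Every other selection either busts 27 min or fails to beat 195.

195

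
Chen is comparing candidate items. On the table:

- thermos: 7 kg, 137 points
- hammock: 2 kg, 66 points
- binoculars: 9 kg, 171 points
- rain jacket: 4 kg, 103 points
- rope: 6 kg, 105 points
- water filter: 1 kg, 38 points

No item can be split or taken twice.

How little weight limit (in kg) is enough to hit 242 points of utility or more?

11

Minimise kg subject to total utility ≥ 242.
rain jacket + rope + water filter reaches 246 using 11 kg.
Below 11 kg the best achievable stays under 242.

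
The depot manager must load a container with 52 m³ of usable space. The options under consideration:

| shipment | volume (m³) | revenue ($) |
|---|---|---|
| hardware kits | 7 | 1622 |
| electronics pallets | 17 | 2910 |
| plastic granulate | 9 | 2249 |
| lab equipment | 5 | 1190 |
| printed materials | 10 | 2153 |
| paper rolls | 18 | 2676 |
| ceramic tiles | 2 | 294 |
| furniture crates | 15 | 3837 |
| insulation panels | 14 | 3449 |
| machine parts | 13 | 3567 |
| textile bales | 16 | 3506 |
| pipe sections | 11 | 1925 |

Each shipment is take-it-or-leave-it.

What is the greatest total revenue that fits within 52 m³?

13102

Taking plastic granulate + furniture crates + insulation panels + machine parts: 51 m³ used, 13102 in revenue.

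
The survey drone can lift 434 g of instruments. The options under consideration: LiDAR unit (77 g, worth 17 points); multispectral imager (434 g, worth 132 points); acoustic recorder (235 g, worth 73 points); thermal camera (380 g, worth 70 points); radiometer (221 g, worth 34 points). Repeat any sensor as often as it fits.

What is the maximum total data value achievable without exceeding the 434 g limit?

The ratio heuristic lands on 2×LiDAR unit + acoustic recorder (107) but leaves 45 g idle.
Replace 2×LiDAR unit and acoustic recorder with multispectral imager: the trade gains 25 net, giving 132 at 434 g.
Nothing else within 434 g beats 132.

132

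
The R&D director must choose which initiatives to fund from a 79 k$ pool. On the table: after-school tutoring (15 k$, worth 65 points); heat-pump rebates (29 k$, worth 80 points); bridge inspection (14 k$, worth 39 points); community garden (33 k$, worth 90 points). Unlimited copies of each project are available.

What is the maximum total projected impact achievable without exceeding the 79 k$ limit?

325

Taking 5×after-school tutoring: 75 k$ used, 325 in projected impact.
No other feasible combination exceeds 325.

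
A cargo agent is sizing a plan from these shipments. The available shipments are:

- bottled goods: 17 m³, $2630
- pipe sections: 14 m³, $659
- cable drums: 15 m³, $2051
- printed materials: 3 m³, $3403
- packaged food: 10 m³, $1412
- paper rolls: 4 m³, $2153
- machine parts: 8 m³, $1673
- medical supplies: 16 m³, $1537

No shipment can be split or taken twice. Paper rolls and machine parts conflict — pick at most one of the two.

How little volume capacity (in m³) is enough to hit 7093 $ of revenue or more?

22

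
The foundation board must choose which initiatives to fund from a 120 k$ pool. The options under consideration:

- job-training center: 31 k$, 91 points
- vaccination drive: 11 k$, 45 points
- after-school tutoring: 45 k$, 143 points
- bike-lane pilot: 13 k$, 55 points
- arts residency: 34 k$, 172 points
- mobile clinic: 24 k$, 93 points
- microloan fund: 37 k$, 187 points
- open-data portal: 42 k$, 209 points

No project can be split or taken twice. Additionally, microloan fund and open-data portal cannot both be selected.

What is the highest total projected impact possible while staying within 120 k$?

Taking vaccination drive + bike-lane pilot + arts residency + mobile clinic + microloan fund: 119 k$ used, 552 in projected impact.

552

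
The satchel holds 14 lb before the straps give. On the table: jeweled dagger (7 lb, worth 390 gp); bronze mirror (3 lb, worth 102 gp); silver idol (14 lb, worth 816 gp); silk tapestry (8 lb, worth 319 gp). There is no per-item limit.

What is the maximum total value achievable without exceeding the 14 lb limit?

Silver idol uses 14 of the 14 lb and totals 816.

816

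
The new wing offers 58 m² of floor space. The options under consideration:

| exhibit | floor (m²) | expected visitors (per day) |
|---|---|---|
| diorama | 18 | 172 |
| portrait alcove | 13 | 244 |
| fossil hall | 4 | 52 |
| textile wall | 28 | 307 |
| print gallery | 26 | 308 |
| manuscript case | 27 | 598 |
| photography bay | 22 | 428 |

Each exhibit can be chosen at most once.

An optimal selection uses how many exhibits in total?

Best achievable expected visitors is 1078.
For example fossil hall + manuscript case + photography bay achieves it, using 53 m².
All optima have 3 exhibits.

3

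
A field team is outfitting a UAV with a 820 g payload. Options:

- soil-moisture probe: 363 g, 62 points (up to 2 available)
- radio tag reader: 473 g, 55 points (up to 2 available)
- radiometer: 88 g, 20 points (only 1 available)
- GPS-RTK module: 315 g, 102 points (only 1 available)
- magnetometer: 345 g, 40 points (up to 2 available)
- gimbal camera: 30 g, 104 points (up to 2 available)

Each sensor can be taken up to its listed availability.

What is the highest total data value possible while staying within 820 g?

372

Density check — gimbal camera 3.47, GPS-RTK module 0.32, radiometer 0.23, soil-moisture probe 0.17 are the best per g.
Taking the top-ratio sensors first gives radiometer + GPS-RTK module + magnetometer + 2×gimbal camera for 370 (808 g).
Replace radiometer and magnetometer with soil-moisture probe: the trade gains 2 net, giving 372 at 738 g.
That's the maximum — no swap from here does better than 372.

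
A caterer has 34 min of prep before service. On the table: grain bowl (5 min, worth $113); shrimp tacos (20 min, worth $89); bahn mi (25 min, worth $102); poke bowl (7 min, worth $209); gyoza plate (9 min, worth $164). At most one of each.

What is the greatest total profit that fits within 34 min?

486

Taking grain bowl + poke bowl + gyoza plate: 21 min used, 486 in profit.
The closest alternative, grain bowl + shrimp tacos + poke bowl, reaches only 411.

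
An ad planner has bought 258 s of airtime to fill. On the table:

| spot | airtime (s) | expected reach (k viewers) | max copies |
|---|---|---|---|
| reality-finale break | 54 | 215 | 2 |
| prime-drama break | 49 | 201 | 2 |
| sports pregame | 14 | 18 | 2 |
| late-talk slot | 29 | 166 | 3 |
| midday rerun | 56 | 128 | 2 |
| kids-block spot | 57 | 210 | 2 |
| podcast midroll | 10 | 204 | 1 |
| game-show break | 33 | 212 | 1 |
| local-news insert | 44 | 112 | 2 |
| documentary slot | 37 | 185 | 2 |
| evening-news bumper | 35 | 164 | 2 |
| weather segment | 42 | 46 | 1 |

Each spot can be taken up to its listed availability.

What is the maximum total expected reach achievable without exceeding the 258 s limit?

1499

By expected reach per s: podcast midroll 20.40, game-show break 6.42, late-talk slot 5.72, documentary slot 5.00 lead.
Filling by ratio: sports pregame + 3×late-talk slot + podcast midroll + game-show break + 2×documentary slot + evening-news bumper for 1466, with 5 s left unused.
Dropping sports pregame and evening-news bumper frees 49 s; slotting in reality-finale break (54 s) lifts the total to 1499 at 258 s.
Every other selection either busts 258 s or exceeds an availability limit or fails to beat 1499.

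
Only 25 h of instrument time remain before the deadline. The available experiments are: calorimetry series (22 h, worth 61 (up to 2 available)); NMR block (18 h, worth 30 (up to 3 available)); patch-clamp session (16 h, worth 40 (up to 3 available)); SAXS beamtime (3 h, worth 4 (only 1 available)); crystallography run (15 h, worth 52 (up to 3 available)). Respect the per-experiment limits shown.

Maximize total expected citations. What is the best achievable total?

65

Density check — crystallography run 3.47, calorimetry series 2.77, patch-clamp session 2.50 are the best per h.
Greedy by ratio would take SAXS beamtime + crystallography run: 18 h used, total 56.
The 15 h tied up in crystallography run is better spent on calorimetry series — total rises to 65 (25 h).
No other feasible combination exceeds 65.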